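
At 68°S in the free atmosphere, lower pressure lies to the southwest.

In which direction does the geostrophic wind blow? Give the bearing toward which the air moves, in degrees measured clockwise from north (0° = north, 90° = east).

135°

The pressure-gradient force points toward the southwest (bearing 225°).
Geostrophic balance: in the Southern Hemisphere the Coriolis force deflects motion to the left, so the geostrophic wind blows 90° to the left of the pressure-gradient force (low pressure on the right).
Rotating 225° by 90° counterclockwise gives 135° — the wind blows toward the southeast.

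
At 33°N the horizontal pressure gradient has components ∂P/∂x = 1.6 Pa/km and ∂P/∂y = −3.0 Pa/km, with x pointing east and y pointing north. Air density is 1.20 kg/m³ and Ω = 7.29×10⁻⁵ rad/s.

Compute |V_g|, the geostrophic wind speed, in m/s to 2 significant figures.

Coriolis parameter at 33°N:
f = 2Ω sin φ = 2 × 7.29×10⁻⁵ × sin 33° = 7.94×10⁻⁵ s⁻¹
Component geostrophic relations (x east, y north):
u_g = −(1/(fρ)) ∂P/∂y,  v_g = (1/(fρ)) ∂P/∂x
u_g = −(−3.0×10⁻³)/(7.94×10⁻⁵ × 1.20) = 31.5 m/s;  v_g = (1.6×10⁻³)/(7.94×10⁻⁵ × 1.20) = 16.8 m/s
|V_g| = √(u_g² + v_g²) = 35.7 m/s

36 m/s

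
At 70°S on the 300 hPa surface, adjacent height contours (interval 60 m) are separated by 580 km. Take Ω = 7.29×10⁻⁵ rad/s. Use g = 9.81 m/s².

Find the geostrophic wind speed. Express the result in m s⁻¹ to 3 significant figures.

Coriolis parameter at 70°S:
f = 2Ω sin φ = 2 × 7.29×10⁻⁵ × sin 70° = 1.37×10⁻⁴ s⁻¹
Height gradient: |∂Z/∂n| = 60 m / 580000 m = 1.03×10⁻⁴
On a pressure surface, geostrophic balance gives V_g = (g/f)|∂Z/∂n|:
V_g = 9.81 × 1.03×10⁻⁴ / 1.37×10⁻⁴ = 7.41 m/s

7.41 m s⁻¹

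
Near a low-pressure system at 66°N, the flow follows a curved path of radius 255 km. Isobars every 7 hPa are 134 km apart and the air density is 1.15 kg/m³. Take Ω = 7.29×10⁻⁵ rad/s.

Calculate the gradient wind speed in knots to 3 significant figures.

40.9 knots

Coriolis parameter at 66°N:
f = 2Ω sin φ = 2 × 7.29×10⁻⁵ × sin 66° = 1.33×10⁻⁴ s⁻¹
Pressure gradient: |∂P/∂n| = 700 Pa / 134000 m = 5.22×10⁻³ Pa/m
Geostrophic speed: V_g = |∂P/∂n|/(fρ) = 5.22×10⁻³/(1.33×10⁻⁴ × 1.15) = 34.1 m/s
Around a low, centrifugal force acts outward with Coriolis, so pressure-gradient force balances both:
(1/ρ)|∂P/∂n| = fV + V²/R  →  V² + fR·V − fR·V_g = 0
With fR = 1.33×10⁻⁴ × 255×10³ m = 34.0 m/s:
V = [−fR + √((fR)² + 4 fR V_g)]/2 = [−34.0 + √(34.0² + 4×34.0×34.1)]/2 = 21.1 m/s
Subgeostrophic (V < V_g = 34.1 m/s), as expected around a low.
Converting: 21.1 m/s × 1.944 = 40.9 knots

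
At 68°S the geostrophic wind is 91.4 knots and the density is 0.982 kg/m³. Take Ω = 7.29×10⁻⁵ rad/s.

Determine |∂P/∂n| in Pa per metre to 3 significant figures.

6.24×10⁻³ Pa/m

Coriolis parameter at 68°S:
f = 2Ω sin φ = 2 × 7.29×10⁻⁵ × sin 68° = 1.35×10⁻⁴ s⁻¹
Wind speed in SI: 91.4 knots = 47.0 m/s
Geostrophic balance rearranged: |∂P/∂n| = f ρ V_g
|∂P/∂n| = 1.35×10⁻⁴ × 0.982 × 47.0 = 6.24×10⁻³ Pa/m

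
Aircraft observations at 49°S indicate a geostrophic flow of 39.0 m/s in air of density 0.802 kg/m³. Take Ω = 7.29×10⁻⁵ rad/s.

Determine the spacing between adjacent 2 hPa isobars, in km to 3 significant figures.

Coriolis parameter at 49°S:
f = 2Ω sin φ = 2 × 7.29×10⁻⁵ × sin 49° = 1.10×10⁻⁴ s⁻¹
Geostrophic balance rearranged: |∂P/∂n| = f ρ V_g
|∂P/∂n| = 1.10×10⁻⁴ × 0.802 × 39.0 = 3.44×10⁻³ Pa/m
Isobar spacing: Δn = ΔP/|∂P/∂n| = 200 Pa / 3.44×10⁻³ Pa/m = 58110 m ≈ 58.1 km

58.1 km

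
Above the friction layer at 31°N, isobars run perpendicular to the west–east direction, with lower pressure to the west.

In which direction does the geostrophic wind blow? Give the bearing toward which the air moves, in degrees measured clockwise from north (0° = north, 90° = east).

000°

The pressure-gradient force points toward the west (bearing 270°).
Geostrophic balance: in the Northern Hemisphere the Coriolis force deflects motion to the right, so the geostrophic wind blows 90° to the right of the pressure-gradient force (low pressure on the left).
Rotating 270° by 90° clockwise gives 000° — the wind blows toward the north.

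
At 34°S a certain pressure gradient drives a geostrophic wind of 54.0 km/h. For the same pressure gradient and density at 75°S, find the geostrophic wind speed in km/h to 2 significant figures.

31 km/h

With the same pressure gradient and density, V_g ∝ 1/f ∝ 1/sin φ.
V₂ = V₁ · sin φ₁ / sin φ₂ = 54.0 × sin 34° / sin 75°
V₂ = 54.0 × 0.5592/0.9659 = 31 km/h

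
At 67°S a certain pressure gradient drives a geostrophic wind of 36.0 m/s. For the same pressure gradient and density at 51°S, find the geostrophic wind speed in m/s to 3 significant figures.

With the same pressure gradient and density, V_g ∝ 1/f ∝ 1/sin φ.
V₂ = V₁ · sin φ₁ / sin φ₂ = 36.0 × sin 67° / sin 51°
V₂ = 36.0 × 0.9205/0.7771 = 42.6 m/s

42.6 m/s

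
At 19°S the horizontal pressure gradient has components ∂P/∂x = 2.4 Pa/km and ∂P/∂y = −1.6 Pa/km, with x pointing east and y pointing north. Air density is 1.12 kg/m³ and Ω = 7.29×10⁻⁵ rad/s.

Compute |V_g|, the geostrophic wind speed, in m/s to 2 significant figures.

Coriolis parameter at 19°S:
f = 2Ω sin φ = 2 × 7.29×10⁻⁵ × sin 19° = 4.75×10⁻⁵ s⁻¹
In the Southern Hemisphere f is negative: f = −4.75×10⁻⁵ s⁻¹.
Component geostrophic relations (x east, y north):
u_g = −(1/(fρ)) ∂P/∂y,  v_g = (1/(fρ)) ∂P/∂x
u_g = −(−1.6×10⁻³)/(−4.75×10⁻⁵ × 1.12) = −30.1 m/s;  v_g = (2.4×10⁻³)/(−4.75×10⁻⁵ × 1.12) = −45.1 m/s
|V_g| = √(u_g² + v_g²) = 54.3 m/s

54 m/s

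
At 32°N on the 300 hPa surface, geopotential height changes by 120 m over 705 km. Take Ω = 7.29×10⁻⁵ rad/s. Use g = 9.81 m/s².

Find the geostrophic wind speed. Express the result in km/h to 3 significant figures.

77.8 km/h

Coriolis parameter at 32°N:
f = 2Ω sin φ = 2 × 7.29×10⁻⁵ × sin 32° = 7.73×10⁻⁵ s⁻¹
Height gradient: |∂Z/∂n| = 120 m / 705000 m = 1.70×10⁻⁴
On a pressure surface, geostrophic balance gives V_g = (g/f)|∂Z/∂n|:
V_g = 9.81 × 1.70×10⁻⁴ / 7.73×10⁻⁵ = 21.6 m/s
Converting: 21.6 m/s × 3.6 = 77.8 km/h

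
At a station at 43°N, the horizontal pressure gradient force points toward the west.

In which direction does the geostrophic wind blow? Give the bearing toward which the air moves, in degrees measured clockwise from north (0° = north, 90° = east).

000°

The pressure-gradient force points toward the west (bearing 270°).
Geostrophic balance: in the Northern Hemisphere the Coriolis force deflects motion to the right, so the geostrophic wind blows 90° to the right of the pressure-gradient force (low pressure on the left).
Rotating 270° by 90° clockwise gives 000° — the wind blows toward the north.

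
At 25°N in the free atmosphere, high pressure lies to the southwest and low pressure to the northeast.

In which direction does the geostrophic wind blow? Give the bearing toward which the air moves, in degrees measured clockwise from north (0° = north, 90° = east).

135°

The pressure-gradient force points toward the northeast (bearing 045°).
Geostrophic balance: in the Northern Hemisphere the Coriolis force deflects motion to the right, so the geostrophic wind blows 90° to the right of the pressure-gradient force (low pressure on the left).
Rotating 045° by 90° clockwise gives 135° — the wind blows toward the southeast.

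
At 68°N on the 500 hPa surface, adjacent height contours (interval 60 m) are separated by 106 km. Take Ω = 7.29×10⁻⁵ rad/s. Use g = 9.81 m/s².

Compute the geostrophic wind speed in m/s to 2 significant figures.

Coriolis parameter at 68°N:
f = 2Ω sin φ = 2 × 7.29×10⁻⁵ × sin 68° = 1.35×10⁻⁴ s⁻¹
Height gradient: |∂Z/∂n| = 60 m / 106000 m = 5.66×10⁻⁴
On a pressure surface, geostrophic balance gives V_g = (g/f)|∂Z/∂n|:
V_g = 9.81 × 5.66×10⁻⁴ / 1.35×10⁻⁴ = 41.1 m/s

41 m/s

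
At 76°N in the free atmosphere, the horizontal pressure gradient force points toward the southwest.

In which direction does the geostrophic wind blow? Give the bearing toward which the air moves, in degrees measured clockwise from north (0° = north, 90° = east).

315°

The pressure-gradient force points toward the southwest (bearing 225°).
Geostrophic balance: in the Northern Hemisphere the Coriolis force deflects motion to the right, so the geostrophic wind blows 90° to the right of the pressure-gradient force (low pressure on the left).
Rotating 225° by 90° clockwise gives 315° — the wind blows toward the northwest.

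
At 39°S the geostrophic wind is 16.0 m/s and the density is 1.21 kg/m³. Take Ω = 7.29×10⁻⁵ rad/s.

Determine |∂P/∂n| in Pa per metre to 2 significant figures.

1.8×10⁻³ Pa/m

Coriolis parameter at 39°S:
f = 2Ω sin φ = 2 × 7.29×10⁻⁵ × sin 39° = 9.18×10⁻⁵ s⁻¹
Geostrophic balance rearranged: |∂P/∂n| = f ρ V_g
|∂P/∂n| = 9.18×10⁻⁵ × 1.21 × 16.0 = 1.78×10⁻³ Pa/m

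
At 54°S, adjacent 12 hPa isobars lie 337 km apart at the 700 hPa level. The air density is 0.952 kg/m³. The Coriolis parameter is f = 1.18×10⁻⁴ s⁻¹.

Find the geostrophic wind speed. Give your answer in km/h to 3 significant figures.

Pressure gradient: |∂P/∂n| = 1200 Pa / 337000 m = 3.56×10⁻³ Pa/m
Geostrophic balance (pressure-gradient force = Coriolis force):
V_g = (1/(fρ)) |∂P/∂n| = 3.56×10⁻³ / (1.18×10⁻⁴ × 0.952) = 31.7 m/s
Converting: 31.7 m/s × 3.6 = 114 km/h

114 km/h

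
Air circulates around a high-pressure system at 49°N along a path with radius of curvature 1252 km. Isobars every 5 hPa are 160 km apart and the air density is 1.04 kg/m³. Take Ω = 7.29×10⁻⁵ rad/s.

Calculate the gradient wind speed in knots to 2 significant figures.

73 knots

Coriolis parameter at 49°N:
f = 2Ω sin φ = 2 × 7.29×10⁻⁵ × sin 49° = 1.10×10⁻⁴ s⁻¹
Pressure gradient: |∂P/∂n| = 500 Pa / 160000 m = 3.12×10⁻³ Pa/m
Geostrophic speed: V_g = |∂P/∂n|/(fρ) = 3.12×10⁻³/(1.10×10⁻⁴ × 1.04) = 27.3 m/s
Around a high, pressure-gradient force acts outward with centrifugal, so Coriolis balances both:
fV = (1/ρ)|∂P/∂n| + V²/R  →  V² − fR·V + fR·V_g = 0
With fR = 1.10×10⁻⁴ × 1252×10³ m = 138 m/s:
V = [fR − √((fR)² − 4 fR V_g)]/2 = [138 − √(138² − 4×138×27.3)]/2 = 37.5 m/s
Supergeostrophic (V > V_g = 27.3 m/s), as expected around a high.
Converting: 37.5 m/s × 1.944 = 73 knots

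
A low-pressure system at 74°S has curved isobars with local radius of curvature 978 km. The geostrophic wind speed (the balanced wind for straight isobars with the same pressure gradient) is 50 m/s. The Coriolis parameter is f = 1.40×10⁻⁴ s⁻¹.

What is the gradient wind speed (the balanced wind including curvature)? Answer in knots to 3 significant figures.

Around a low, centrifugal force acts outward with Coriolis, so pressure-gradient force balances both:
(1/ρ)|∂P/∂n| = fV + V²/R  →  V² + fR·V − fR·V_g = 0
With fR = 1.40×10⁻⁴ × 978×10³ m = 137 m/s:
V = [−fR + √((fR)² + 4 fR V_g)]/2 = [−137 + √(137² + 4×137×50)]/2 = 38.9 m/s
Subgeostrophic (V < V_g = 50 m/s), as expected around a low.
Converting: 38.9 m/s × 1.944 = 75.7 knots

75.7 knots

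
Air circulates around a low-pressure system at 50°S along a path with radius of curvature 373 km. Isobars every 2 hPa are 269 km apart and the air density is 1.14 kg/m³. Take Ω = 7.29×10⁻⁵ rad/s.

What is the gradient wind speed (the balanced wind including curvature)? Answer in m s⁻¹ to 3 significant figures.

Coriolis parameter at 50°S:
f = 2Ω sin φ = 2 × 7.29×10⁻⁵ × sin 50° = 1.12×10⁻⁴ s⁻¹
Pressure gradient: |∂P/∂n| = 200 Pa / 269000 m = 7.43×10⁻⁴ Pa/m
Geostrophic speed: V_g = |∂P/∂n|/(fρ) = 7.43×10⁻⁴/(1.12×10⁻⁴ × 1.14) = 5.84 m/s
Around a low, centrifugal force acts outward with Coriolis, so pressure-gradient force balances both:
(1/ρ)|∂P/∂n| = fV + V²/R  →  V² + fR·V − fR·V_g = 0
With fR = 1.12×10⁻⁴ × 373×10³ m = 41.7 m/s:
V = [−fR + √((fR)² + 4 fR V_g)]/2 = [−41.7 + √(41.7² + 4×41.7×5.84)]/2 = 5.19 m/s
Subgeostrophic (V < V_g = 5.84 m/s), as expected around a low.

5.19 m s⁻¹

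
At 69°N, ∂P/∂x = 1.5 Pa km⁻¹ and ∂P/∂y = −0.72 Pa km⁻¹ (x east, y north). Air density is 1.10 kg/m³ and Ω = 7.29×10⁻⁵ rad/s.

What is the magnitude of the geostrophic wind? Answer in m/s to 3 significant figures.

Coriolis parameter at 69°N:
f = 2Ω sin φ = 2 × 7.29×10⁻⁵ × sin 69° = 1.36×10⁻⁴ s⁻¹
Component geostrophic relations (x east, y north):
u_g = −(1/(fρ)) ∂P/∂y,  v_g = (1/(fρ)) ∂P/∂x
u_g = −(−0.72×10⁻³)/(1.36×10⁻⁴ × 1.10) = 4.81 m/s;  v_g = (1.5×10⁻³)/(1.36×10⁻⁴ × 1.10) = 10.0 m/s
|V_g| = √(u_g² + v_g²) = 11.1 m/s

11.1 m/s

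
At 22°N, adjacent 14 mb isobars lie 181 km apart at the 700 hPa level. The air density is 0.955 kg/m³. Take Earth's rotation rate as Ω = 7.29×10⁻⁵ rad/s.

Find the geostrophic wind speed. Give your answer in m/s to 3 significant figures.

148 m/s

Coriolis parameter at 22°N:
f = 2Ω sin φ = 2 × 7.29×10⁻⁵ × sin 22° = 5.46×10⁻⁵ s⁻¹
Pressure gradient: |∂P/∂n| = 1400 Pa / 181000 m = 7.73×10⁻³ Pa/m
Geostrophic balance (pressure-gradient force = Coriolis force):
V_g = (1/(fρ)) |∂P/∂n| = 7.73×10⁻³ / (5.46×10⁻⁵ × 0.955) = 148 m/s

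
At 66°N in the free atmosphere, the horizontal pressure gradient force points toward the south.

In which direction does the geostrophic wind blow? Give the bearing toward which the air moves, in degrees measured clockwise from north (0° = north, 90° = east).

The pressure-gradient force points toward the south (bearing 180°).
Geostrophic balance: in the Northern Hemisphere the Coriolis force deflects motion to the right, so the geostrophic wind blows 90° to the right of the pressure-gradient force (low pressure on the left).
Rotating 180° by 90° clockwise gives 270° — the wind blows toward the west.

270°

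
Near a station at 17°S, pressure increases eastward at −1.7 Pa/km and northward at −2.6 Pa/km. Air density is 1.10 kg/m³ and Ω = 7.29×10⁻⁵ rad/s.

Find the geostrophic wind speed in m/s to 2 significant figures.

66 m/s

Coriolis parameter at 17°S:
f = 2Ω sin φ = 2 × 7.29×10⁻⁵ × sin 17° = 4.26×10⁻⁵ s⁻¹
In the Southern Hemisphere f is negative: f = −4.26×10⁻⁵ s⁻¹.
Component geostrophic relations (x east, y north):
u_g = −(1/(fρ)) ∂P/∂y,  v_g = (1/(fρ)) ∂P/∂x
u_g = −(−2.6×10⁻³)/(−4.26×10⁻⁵ × 1.10) = −55.4 m/s;  v_g = (−1.7×10⁻³)/(−4.26×10⁻⁵ × 1.10) = 36.3 m/s
|V_g| = √(u_g² + v_g²) = 66.2 m/s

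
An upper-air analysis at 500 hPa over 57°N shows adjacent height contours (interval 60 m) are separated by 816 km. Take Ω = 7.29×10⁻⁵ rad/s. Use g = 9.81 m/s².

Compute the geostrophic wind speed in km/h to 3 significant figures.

Coriolis parameter at 57°N:
f = 2Ω sin φ = 2 × 7.29×10⁻⁵ × sin 57° = 1.22×10⁻⁴ s⁻¹
Height gradient: |∂Z/∂n| = 60 m / 816000 m = 7.35×10⁻⁵
On a pressure surface, geostrophic balance gives V_g = (g/f)|∂Z/∂n|:
V_g = 9.81 × 7.35×10⁻⁵ / 1.22×10⁻⁴ = 5.90 m/s
Converting: 5.90 m/s × 3.6 = 21.2 km/h

21.2 km/h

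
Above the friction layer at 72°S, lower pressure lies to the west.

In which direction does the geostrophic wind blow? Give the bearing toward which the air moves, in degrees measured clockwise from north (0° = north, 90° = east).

The pressure-gradient force points toward the west (bearing 270°).
Geostrophic balance: in the Southern Hemisphere the Coriolis force deflects motion to the left, so the geostrophic wind blows 90° to the left of the pressure-gradient force (low pressure on the right).
Rotating 270° by 90° counterclockwise gives 180° — the wind blows toward the south.

180°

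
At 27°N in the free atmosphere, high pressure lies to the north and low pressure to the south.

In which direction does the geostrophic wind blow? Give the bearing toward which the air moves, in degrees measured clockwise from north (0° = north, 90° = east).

270°

The pressure-gradient force points toward the south (bearing 180°).
Geostrophic balance: in the Northern Hemisphere the Coriolis force deflects motion to the right, so the geostrophic wind blows 90° to the right of the pressure-gradient force (low pressure on the left).
Rotating 180° by 90° clockwise gives 270° — the wind blows toward the west.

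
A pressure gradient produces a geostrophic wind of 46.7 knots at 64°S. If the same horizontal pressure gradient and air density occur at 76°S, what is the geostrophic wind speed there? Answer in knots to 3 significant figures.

43.3 knots

With the same pressure gradient and density, V_g ∝ 1/f ∝ 1/sin φ.
V₂ = V₁ · sin φ₁ / sin φ₂ = 46.7 × sin 64° / sin 76°
V₂ = 46.7 × 0.8988/0.9703 = 43.3 knots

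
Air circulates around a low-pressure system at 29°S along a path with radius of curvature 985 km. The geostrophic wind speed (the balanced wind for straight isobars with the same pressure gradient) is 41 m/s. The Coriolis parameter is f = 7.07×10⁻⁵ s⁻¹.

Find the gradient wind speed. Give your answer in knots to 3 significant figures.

56.3 knots

Around a low, centrifugal force acts outward with Coriolis, so pressure-gradient force balances both:
(1/ρ)|∂P/∂n| = fV + V²/R  →  V² + fR·V − fR·V_g = 0
With fR = 7.07×10⁻⁵ × 985×10³ m = 69.6 m/s:
V = [−fR + √((fR)² + 4 fR V_g)]/2 = [−69.6 + √(69.6² + 4×69.6×41)]/2 = 29 m/s
Subgeostrophic (V < V_g = 41 m/s), as expected around a low.
Converting: 29 m/s × 1.944 = 56.3 knots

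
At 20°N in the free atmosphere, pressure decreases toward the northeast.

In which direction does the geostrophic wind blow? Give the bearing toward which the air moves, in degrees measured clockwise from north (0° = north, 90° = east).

135°

The pressure-gradient force points toward the northeast (bearing 045°).
Geostrophic balance: in the Northern Hemisphere the Coriolis force deflects motion to the right, so the geostrophic wind blows 90° to the right of the pressure-gradient force (low pressure on the left).
Rotating 045° by 90° clockwise gives 135° — the wind blows toward the southeast.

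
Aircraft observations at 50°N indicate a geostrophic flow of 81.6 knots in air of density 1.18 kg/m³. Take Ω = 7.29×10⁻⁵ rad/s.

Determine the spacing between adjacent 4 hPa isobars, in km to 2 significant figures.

Coriolis parameter at 50°N:
f = 2Ω sin φ = 2 × 7.29×10⁻⁵ × sin 50° = 1.12×10⁻⁴ s⁻¹
Wind speed in SI: 81.6 knots = 42.0 m/s
Geostrophic balance rearranged: |∂P/∂n| = f ρ V_g
|∂P/∂n| = 1.12×10⁻⁴ × 1.18 × 42.0 = 5.53×10⁻³ Pa/m
Isobar spacing: Δn = ΔP/|∂P/∂n| = 400 Pa / 5.53×10⁻³ Pa/m = 72300 m ≈ 72 km

72 km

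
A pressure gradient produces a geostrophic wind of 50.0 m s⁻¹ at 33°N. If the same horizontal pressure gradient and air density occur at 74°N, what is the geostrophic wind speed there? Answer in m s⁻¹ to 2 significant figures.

With the same pressure gradient and density, V_g ∝ 1/f ∝ 1/sin φ.
V₂ = V₁ · sin φ₁ / sin φ₂ = 50.0 × sin 33° / sin 74°
V₂ = 50.0 × 0.5446/0.9613 = 28 m s⁻¹

28 m s⁻¹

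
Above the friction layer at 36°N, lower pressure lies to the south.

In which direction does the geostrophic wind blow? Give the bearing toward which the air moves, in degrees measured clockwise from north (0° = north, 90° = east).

270°

The pressure-gradient force points toward the south (bearing 180°).
Geostrophic balance: in the Northern Hemisphere the Coriolis force deflects motion to the right, so the geostrophic wind blows 90° to the right of the pressure-gradient force (low pressure on the left).
Rotating 180° by 90° clockwise gives 270° — the wind blows toward the west.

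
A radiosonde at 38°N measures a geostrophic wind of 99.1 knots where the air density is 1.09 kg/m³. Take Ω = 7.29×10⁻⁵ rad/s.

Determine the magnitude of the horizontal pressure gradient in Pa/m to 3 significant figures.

4.99×10⁻³ Pa/m

Coriolis parameter at 38°N:
f = 2Ω sin φ = 2 × 7.29×10⁻⁵ × sin 38° = 8.98×10⁻⁵ s⁻¹
Wind speed in SI: 99.1 knots = 51.0 m/s
Geostrophic balance rearranged: |∂P/∂n| = f ρ V_g
|∂P/∂n| = 8.98×10⁻⁵ × 1.09 × 51.0 = 4.99×10⁻³ Pa/m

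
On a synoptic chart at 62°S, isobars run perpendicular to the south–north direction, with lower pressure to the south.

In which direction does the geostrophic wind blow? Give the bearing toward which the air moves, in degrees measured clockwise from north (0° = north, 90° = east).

090°

The pressure-gradient force points toward the south (bearing 180°).
Geostrophic balance: in the Southern Hemisphere the Coriolis force deflects motion to the left, so the geostrophic wind blows 90° to the left of the pressure-gradient force (low pressure on the right).
Rotating 180° by 90° counterclockwise gives 090° — the wind blows toward the east.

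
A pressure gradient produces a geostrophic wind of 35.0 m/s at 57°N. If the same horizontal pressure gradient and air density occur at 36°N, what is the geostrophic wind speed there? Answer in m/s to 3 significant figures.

With the same pressure gradient and density, V_g ∝ 1/f ∝ 1/sin φ.
V₂ = V₁ · sin φ₁ / sin φ₂ = 35.0 × sin 57° / sin 36°
V₂ = 35.0 × 0.8387/0.5878 = 49.9 m/s

49.9 m/s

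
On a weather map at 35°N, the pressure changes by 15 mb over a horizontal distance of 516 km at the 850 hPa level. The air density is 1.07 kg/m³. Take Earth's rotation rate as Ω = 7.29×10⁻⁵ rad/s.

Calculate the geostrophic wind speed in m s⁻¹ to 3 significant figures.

32.5 m s⁻¹

Coriolis parameter at 35°N:
f = 2Ω sin φ = 2 × 7.29×10⁻⁵ × sin 35° = 8.36×10⁻⁵ s⁻¹
Pressure gradient: |∂P/∂n| = 1500 Pa / 516000 m = 2.91×10⁻³ Pa/m
Geostrophic balance (pressure-gradient force = Coriolis force):
V_g = (1/(fρ)) |∂P/∂n| = 2.91×10⁻³ / (8.36×10⁻⁵ × 1.07) = 32.5 m/s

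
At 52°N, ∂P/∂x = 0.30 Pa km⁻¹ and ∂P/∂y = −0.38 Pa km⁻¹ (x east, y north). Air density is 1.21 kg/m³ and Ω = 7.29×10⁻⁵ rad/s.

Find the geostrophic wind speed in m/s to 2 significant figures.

Coriolis parameter at 52°N:
f = 2Ω sin φ = 2 × 7.29×10⁻⁵ × sin 52° = 1.15×10⁻⁴ s⁻¹
Component geostrophic relations (x east, y north):
u_g = −(1/(fρ)) ∂P/∂y,  v_g = (1/(fρ)) ∂P/∂x
u_g = −(−0.38×10⁻³)/(1.15×10⁻⁴ × 1.21) = 2.73 m/s;  v_g = (0.30×10⁻³)/(1.15×10⁻⁴ × 1.21) = 2.16 m/s
|V_g| = √(u_g² + v_g²) = 3.48 m/s

3.5 m/s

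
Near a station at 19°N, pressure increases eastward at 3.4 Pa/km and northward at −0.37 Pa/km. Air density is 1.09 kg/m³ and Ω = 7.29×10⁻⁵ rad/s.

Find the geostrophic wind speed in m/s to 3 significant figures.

66.1 m/s

Coriolis parameter at 19°N:
f = 2Ω sin φ = 2 × 7.29×10⁻⁵ × sin 19° = 4.75×10⁻⁵ s⁻¹
Component geostrophic relations (x east, y north):
u_g = −(1/(fρ)) ∂P/∂y,  v_g = (1/(fρ)) ∂P/∂x
u_g = −(−0.37×10⁻³)/(4.75×10⁻⁵ × 1.09) = 7.15 m/s;  v_g = (3.4×10⁻³)/(4.75×10⁻⁵ × 1.09) = 65.7 m/s
|V_g| = √(u_g² + v_g²) = 66.1 m/s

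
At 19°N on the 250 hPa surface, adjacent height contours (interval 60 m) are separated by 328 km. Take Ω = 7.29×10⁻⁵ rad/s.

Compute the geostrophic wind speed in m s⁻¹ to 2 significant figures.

38 m s⁻¹

Coriolis parameter at 19°N:
f = 2Ω sin φ = 2 × 7.29×10⁻⁵ × sin 19° = 4.75×10⁻⁵ s⁻¹
Height gradient: |∂Z/∂n| = 60 m / 328000 m = 1.83×10⁻⁴
On a pressure surface, geostrophic balance gives V_g = (g/f)|∂Z/∂n|:
V_g = 9.81 × 1.83×10⁻⁴ / 4.75×10⁻⁵ = 37.8 m/s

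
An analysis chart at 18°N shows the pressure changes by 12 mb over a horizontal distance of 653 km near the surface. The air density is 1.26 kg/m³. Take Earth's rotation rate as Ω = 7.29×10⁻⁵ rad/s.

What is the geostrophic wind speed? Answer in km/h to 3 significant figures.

Coriolis parameter at 18°N:
f = 2Ω sin φ = 2 × 7.29×10⁻⁵ × sin 18° = 4.51×10⁻⁵ s⁻¹
Pressure gradient: |∂P/∂n| = 1200 Pa / 653000 m = 1.84×10⁻³ Pa/m
Geostrophic balance (pressure-gradient force = Coriolis force):
V_g = (1/(fρ)) |∂P/∂n| = 1.84×10⁻³ / (4.51×10⁻⁵ × 1.26) = 32.4 m/s
Converting: 32.4 m/s × 3.6 = 117 km/h

117 km/h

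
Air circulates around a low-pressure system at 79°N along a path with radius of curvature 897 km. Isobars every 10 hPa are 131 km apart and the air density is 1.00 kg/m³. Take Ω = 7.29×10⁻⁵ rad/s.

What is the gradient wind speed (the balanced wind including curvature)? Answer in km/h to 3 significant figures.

146 km/h

Coriolis parameter at 79°N:
f = 2Ω sin φ = 2 × 7.29×10⁻⁵ × sin 79° = 1.43×10⁻⁴ s⁻¹
Pressure gradient: |∂P/∂n| = 1000 Pa / 131000 m = 7.63×10⁻³ Pa/m
Geostrophic speed: V_g = |∂P/∂n|/(fρ) = 7.63×10⁻³/(1.43×10⁻⁴ × 1.00) = 53.3 m/s
Around a low, centrifugal force acts outward with Coriolis, so pressure-gradient force balances both:
(1/ρ)|∂P/∂n| = fV + V²/R  →  V² + fR·V − fR·V_g = 0
With fR = 1.43×10⁻⁴ × 897×10³ m = 128 m/s:
V = [−fR + √((fR)² + 4 fR V_g)]/2 = [−128 + √(128² + 4×128×53.3)]/2 = 40.5 m/s
Subgeostrophic (V < V_g = 53.3 m/s), as expected around a low.
Converting: 40.5 m/s × 3.6 = 146 km/h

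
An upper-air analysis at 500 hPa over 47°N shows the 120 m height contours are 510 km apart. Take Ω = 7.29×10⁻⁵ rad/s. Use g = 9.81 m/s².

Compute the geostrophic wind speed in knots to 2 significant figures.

Coriolis parameter at 47°N:
f = 2Ω sin φ = 2 × 7.29×10⁻⁵ × sin 47° = 1.07×10⁻⁴ s⁻¹
Height gradient: |∂Z/∂n| = 120 m / 510000 m = 2.35×10⁻⁴
On a pressure surface, geostrophic balance gives V_g = (g/f)|∂Z/∂n|:
V_g = 9.81 × 2.35×10⁻⁴ / 1.07×10⁻⁴ = 21.6 m/s
Converting: 21.6 m/s × 1.944 = 42 knots

42 knots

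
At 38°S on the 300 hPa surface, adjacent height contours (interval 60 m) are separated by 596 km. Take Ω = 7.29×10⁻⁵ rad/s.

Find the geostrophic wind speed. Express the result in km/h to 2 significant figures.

40 km/h

Coriolis parameter at 38°S:
f = 2Ω sin φ = 2 × 7.29×10⁻⁵ × sin 38° = 8.98×10⁻⁵ s⁻¹
Height gradient: |∂Z/∂n| = 60 m / 596000 m = 1.01×10⁻⁴
On a pressure surface, geostrophic balance gives V_g = (g/f)|∂Z/∂n|:
V_g = 9.81 × 1.01×10⁻⁴ / 8.98×10⁻⁵ = 11.0 m/s
Converting: 11.0 m/s × 3.6 = 40 km/h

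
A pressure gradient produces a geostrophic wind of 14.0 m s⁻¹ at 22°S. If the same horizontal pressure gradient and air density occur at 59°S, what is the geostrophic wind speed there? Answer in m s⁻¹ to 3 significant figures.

6.12 m s⁻¹

With the same pressure gradient and density, V_g ∝ 1/f ∝ 1/sin φ.
V₂ = V₁ · sin φ₁ / sin φ₂ = 14.0 × sin 22° / sin 59°
V₂ = 14.0 × 0.3746/0.8572 = 6.12 m s⁻¹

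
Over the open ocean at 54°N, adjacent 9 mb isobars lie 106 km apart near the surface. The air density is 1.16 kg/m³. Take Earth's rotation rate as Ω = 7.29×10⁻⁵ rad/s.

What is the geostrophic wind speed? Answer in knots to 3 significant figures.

121 knots

Coriolis parameter at 54°N:
f = 2Ω sin φ = 2 × 7.29×10⁻⁵ × sin 54° = 1.18×10⁻⁴ s⁻¹
Pressure gradient: |∂P/∂n| = 900 Pa / 106000 m = 8.49×10⁻³ Pa/m
Geostrophic balance (pressure-gradient force = Coriolis force):
V_g = (1/(fρ)) |∂P/∂n| = 8.49×10⁻³ / (1.18×10⁻⁴ × 1.16) = 62.1 m/s
Converting: 62.1 m/s × 1.944 = 121 knots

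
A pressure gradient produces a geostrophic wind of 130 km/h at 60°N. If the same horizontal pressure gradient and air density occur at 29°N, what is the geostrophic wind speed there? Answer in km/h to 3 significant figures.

232 km/h

With the same pressure gradient and density, V_g ∝ 1/f ∝ 1/sin φ.
V₂ = V₁ · sin φ₁ / sin φ₂ = 130 × sin 60° / sin 29°
V₂ = 130 × 0.8660/0.4848 = 232 km/h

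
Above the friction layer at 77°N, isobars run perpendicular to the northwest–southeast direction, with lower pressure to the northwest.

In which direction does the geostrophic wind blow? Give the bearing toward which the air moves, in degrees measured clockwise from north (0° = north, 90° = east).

045°

The pressure-gradient force points toward the northwest (bearing 315°).
Geostrophic balance: in the Northern Hemisphere the Coriolis force deflects motion to the right, so the geostrophic wind blows 90° to the right of the pressure-gradient force (low pressure on the left).
Rotating 315° by 90° clockwise gives 045° — the wind blows toward the northeast.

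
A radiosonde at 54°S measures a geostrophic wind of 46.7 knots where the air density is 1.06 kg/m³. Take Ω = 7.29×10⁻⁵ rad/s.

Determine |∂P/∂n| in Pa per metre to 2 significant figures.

3.0×10⁻³ Pa/m

Coriolis parameter at 54°S:
f = 2Ω sin φ = 2 × 7.29×10⁻⁵ × sin 54° = 1.18×10⁻⁴ s⁻¹
Wind speed in SI: 46.7 knots = 24.0 m/s
Geostrophic balance rearranged: |∂P/∂n| = f ρ V_g
|∂P/∂n| = 1.18×10⁻⁴ × 1.06 × 24.0 = 3.00×10⁻³ Pa/m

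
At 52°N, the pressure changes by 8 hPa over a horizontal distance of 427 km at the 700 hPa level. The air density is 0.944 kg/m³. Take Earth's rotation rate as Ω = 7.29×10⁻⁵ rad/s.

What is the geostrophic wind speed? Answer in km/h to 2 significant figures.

62 km/h

Coriolis parameter at 52°N:
f = 2Ω sin φ = 2 × 7.29×10⁻⁵ × sin 52° = 1.15×10⁻⁴ s⁻¹
Pressure gradient: |∂P/∂n| = 800 Pa / 427000 m = 1.87×10⁻³ Pa/m
Geostrophic balance (pressure-gradient force = Coriolis force):
V_g = (1/(fρ)) |∂P/∂n| = 1.87×10⁻³ / (1.15×10⁻⁴ × 0.944) = 17.3 m/s
Converting: 17.3 m/s × 3.6 = 62 km/h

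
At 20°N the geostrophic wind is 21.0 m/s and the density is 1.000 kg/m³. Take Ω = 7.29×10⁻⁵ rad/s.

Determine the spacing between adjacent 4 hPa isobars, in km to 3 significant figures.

Coriolis parameter at 20°N:
f = 2Ω sin φ = 2 × 7.29×10⁻⁵ × sin 20° = 4.99×10⁻⁵ s⁻¹
Geostrophic balance rearranged: |∂P/∂n| = f ρ V_g
|∂P/∂n| = 4.99×10⁻⁵ × 1.000 × 21.0 = 1.05×10⁻³ Pa/m
Isobar spacing: Δn = ΔP/|∂P/∂n| = 400 Pa / 1.05×10⁻³ Pa/m = 381972 m ≈ 382 km

382 km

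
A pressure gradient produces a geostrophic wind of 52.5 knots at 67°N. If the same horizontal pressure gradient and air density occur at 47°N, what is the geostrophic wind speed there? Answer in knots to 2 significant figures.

66 knots

With the same pressure gradient and density, V_g ∝ 1/f ∝ 1/sin φ.
V₂ = V₁ · sin φ₁ / sin φ₂ = 52.5 × sin 67° / sin 47°
V₂ = 52.5 × 0.9205/0.7314 = 66 knots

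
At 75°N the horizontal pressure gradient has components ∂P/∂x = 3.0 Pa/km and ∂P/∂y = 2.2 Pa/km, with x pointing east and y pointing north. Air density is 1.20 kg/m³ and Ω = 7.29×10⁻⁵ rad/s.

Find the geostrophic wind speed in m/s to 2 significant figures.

Coriolis parameter at 75°N:
f = 2Ω sin φ = 2 × 7.29×10⁻⁵ × sin 75° = 1.41×10⁻⁴ s⁻¹
Component geostrophic relations (x east, y north):
u_g = −(1/(fρ)) ∂P/∂y,  v_g = (1/(fρ)) ∂P/∂x
u_g = −(2.2×10⁻³)/(1.41×10⁻⁴ × 1.20) = −13.0 m/s;  v_g = (3.0×10⁻³)/(1.41×10⁻⁴ × 1.20) = 17.8 m/s
|V_g| = √(u_g² + v_g²) = 22.0 m/s

22 m/s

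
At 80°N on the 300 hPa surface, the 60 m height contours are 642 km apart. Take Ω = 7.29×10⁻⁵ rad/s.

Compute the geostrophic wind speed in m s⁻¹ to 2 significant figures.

Coriolis parameter at 80°N:
f = 2Ω sin φ = 2 × 7.29×10⁻⁵ × sin 80° = 1.44×10⁻⁴ s⁻¹
Height gradient: |∂Z/∂n| = 60 m / 642000 m = 9.35×10⁻⁵
On a pressure surface, geostrophic balance gives V_g = (g/f)|∂Z/∂n|:
V_g = 9.81 × 9.35×10⁻⁵ / 1.44×10⁻⁴ = 6.39 m/s

6.4 m s⁻¹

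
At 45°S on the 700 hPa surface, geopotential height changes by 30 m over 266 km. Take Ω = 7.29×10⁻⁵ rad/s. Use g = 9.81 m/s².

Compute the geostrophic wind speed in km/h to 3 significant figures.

Coriolis parameter at 45°S:
f = 2Ω sin φ = 2 × 7.29×10⁻⁵ × sin 45° = 1.03×10⁻⁴ s⁻¹
Height gradient: |∂Z/∂n| = 30 m / 266000 m = 1.13×10⁻⁴
On a pressure surface, geostrophic balance gives V_g = (g/f)|∂Z/∂n|:
V_g = 9.81 × 1.13×10⁻⁴ / 1.03×10⁻⁴ = 10.7 m/s
Converting: 10.7 m/s × 3.6 = 38.6 km/h

38.6 km/h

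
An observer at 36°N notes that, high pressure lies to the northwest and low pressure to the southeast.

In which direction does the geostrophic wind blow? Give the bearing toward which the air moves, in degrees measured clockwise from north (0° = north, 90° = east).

The pressure-gradient force points toward the southeast (bearing 135°).
Geostrophic balance: in the Northern Hemisphere the Coriolis force deflects motion to the right, so the geostrophic wind blows 90° to the right of the pressure-gradient force (low pressure on the left).
Rotating 135° by 90° clockwise gives 225° — the wind blows toward the southwest.

225°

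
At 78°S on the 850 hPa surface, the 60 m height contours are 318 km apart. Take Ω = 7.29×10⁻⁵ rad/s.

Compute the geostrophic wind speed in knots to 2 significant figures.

Coriolis parameter at 78°S:
f = 2Ω sin φ = 2 × 7.29×10⁻⁵ × sin 78° = 1.43×10⁻⁴ s⁻¹
Height gradient: |∂Z/∂n| = 60 m / 318000 m = 1.89×10⁻⁴
On a pressure surface, geostrophic balance gives V_g = (g/f)|∂Z/∂n|:
V_g = 9.81 × 1.89×10⁻⁴ / 1.43×10⁻⁴ = 13.0 m/s
Converting: 13.0 m/s × 1.944 = 25 knots

25 knots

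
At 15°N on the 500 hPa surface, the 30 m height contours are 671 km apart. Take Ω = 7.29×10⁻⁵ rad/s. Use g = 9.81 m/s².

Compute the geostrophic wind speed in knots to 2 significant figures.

Coriolis parameter at 15°N:
f = 2Ω sin φ = 2 × 7.29×10⁻⁵ × sin 15° = 3.77×10⁻⁵ s⁻¹
Height gradient: |∂Z/∂n| = 30 m / 671000 m = 4.47×10⁻⁵
On a pressure surface, geostrophic balance gives V_g = (g/f)|∂Z/∂n|:
V_g = 9.81 × 4.47×10⁻⁵ / 3.77×10⁻⁵ = 11.6 m/s
Converting: 11.6 m/s × 1.944 = 23 knots

23 knots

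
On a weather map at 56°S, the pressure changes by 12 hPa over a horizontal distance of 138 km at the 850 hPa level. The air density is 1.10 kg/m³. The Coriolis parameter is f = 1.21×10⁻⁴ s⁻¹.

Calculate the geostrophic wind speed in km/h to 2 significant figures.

240 km/h

Pressure gradient: |∂P/∂n| = 1200 Pa / 138000 m = 8.70×10⁻³ Pa/m
Geostrophic balance (pressure-gradient force = Coriolis force):
V_g = (1/(fρ)) |∂P/∂n| = 8.70×10⁻³ / (1.21×10⁻⁴ × 1.10) = 65.3 m/s
Converting: 65.3 m/s × 3.6 = 240 km/h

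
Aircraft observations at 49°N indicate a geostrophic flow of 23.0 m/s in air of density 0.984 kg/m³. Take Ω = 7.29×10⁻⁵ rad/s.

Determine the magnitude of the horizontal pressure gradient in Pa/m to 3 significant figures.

2.49×10⁻³ Pa/m

Coriolis parameter at 49°N:
f = 2Ω sin φ = 2 × 7.29×10⁻⁵ × sin 49° = 1.10×10⁻⁴ s⁻¹
Geostrophic balance rearranged: |∂P/∂n| = f ρ V_g
|∂P/∂n| = 1.10×10⁻⁴ × 0.984 × 23.0 = 2.49×10⁻³ Pa/m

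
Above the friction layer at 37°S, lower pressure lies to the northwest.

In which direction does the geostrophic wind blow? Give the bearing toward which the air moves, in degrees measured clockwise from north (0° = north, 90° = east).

The pressure-gradient force points toward the northwest (bearing 315°).
Geostrophic balance: in the Southern Hemisphere the Coriolis force deflects motion to the left, so the geostrophic wind blows 90° to the left of the pressure-gradient force (low pressure on the right).
Rotating 315° by 90° counterclockwise gives 225° — the wind blows toward the southwest.

225°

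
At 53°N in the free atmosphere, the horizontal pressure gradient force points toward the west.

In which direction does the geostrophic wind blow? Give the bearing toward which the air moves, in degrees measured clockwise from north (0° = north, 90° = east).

000°

The pressure-gradient force points toward the west (bearing 270°).
Geostrophic balance: in the Northern Hemisphere the Coriolis force deflects motion to the right, so the geostrophic wind blows 90° to the right of the pressure-gradient force (low pressure on the left).
Rotating 270° by 90° clockwise gives 000° — the wind blows toward the north.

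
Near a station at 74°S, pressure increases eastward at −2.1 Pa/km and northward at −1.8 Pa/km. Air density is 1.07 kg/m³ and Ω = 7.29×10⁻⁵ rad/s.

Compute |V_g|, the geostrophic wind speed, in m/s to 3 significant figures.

18.4 m/s

Coriolis parameter at 74°S:
f = 2Ω sin φ = 2 × 7.29×10⁻⁵ × sin 74° = 1.40×10⁻⁴ s⁻¹
In the Southern Hemisphere f is negative: f = −1.40×10⁻⁴ s⁻¹.
Component geostrophic relations (x east, y north):
u_g = −(1/(fρ)) ∂P/∂y,  v_g = (1/(fρ)) ∂P/∂x
u_g = −(−1.8×10⁻³)/(−1.40×10⁻⁴ × 1.07) = −12.0 m/s;  v_g = (−2.1×10⁻³)/(−1.40×10⁻⁴ × 1.07) = 14.0 m/s
|V_g| = √(u_g² + v_g²) = 18.4 m/s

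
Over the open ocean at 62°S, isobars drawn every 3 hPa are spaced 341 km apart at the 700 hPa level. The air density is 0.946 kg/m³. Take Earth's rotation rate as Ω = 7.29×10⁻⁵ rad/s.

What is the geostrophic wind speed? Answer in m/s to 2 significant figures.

Coriolis parameter at 62°S:
f = 2Ω sin φ = 2 × 7.29×10⁻⁵ × sin 62° = 1.29×10⁻⁴ s⁻¹
Pressure gradient: |∂P/∂n| = 300 Pa / 341000 m = 8.80×10⁻⁴ Pa/m
Geostrophic balance (pressure-gradient force = Coriolis force):
V_g = (1/(fρ)) |∂P/∂n| = 8.80×10⁻⁴ / (1.29×10⁻⁴ × 0.946) = 7.22 m/s

7.2 m/s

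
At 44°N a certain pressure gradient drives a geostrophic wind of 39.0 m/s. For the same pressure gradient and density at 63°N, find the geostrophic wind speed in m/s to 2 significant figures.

With the same pressure gradient and density, V_g ∝ 1/f ∝ 1/sin φ.
V₂ = V₁ · sin φ₁ / sin φ₂ = 39.0 × sin 44° / sin 63°
V₂ = 39.0 × 0.6947/0.8910 = 30 m/s

30 m/s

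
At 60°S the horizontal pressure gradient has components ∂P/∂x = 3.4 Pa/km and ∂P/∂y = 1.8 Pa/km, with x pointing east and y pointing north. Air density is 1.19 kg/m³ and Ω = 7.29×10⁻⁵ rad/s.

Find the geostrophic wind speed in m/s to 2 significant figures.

Coriolis parameter at 60°S:
f = 2Ω sin φ = 2 × 7.29×10⁻⁵ × sin 60° = 1.26×10⁻⁴ s⁻¹
In the Southern Hemisphere f is negative: f = −1.26×10⁻⁴ s⁻¹.
Component geostrophic relations (x east, y north):
u_g = −(1/(fρ)) ∂P/∂y,  v_g = (1/(fρ)) ∂P/∂x
u_g = −(1.8×10⁻³)/(−1.26×10⁻⁴ × 1.19) = 12.0 m/s;  v_g = (3.4×10⁻³)/(−1.26×10⁻⁴ × 1.19) = −22.6 m/s
|V_g| = √(u_g² + v_g²) = 25.6 m/s

26 m/s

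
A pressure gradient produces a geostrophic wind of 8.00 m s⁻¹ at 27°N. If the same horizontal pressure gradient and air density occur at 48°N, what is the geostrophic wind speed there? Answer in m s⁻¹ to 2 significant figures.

With the same pressure gradient and density, V_g ∝ 1/f ∝ 1/sin φ.
V₂ = V₁ · sin φ₁ / sin φ₂ = 8.00 × sin 27° / sin 48°
V₂ = 8.00 × 0.4540/0.7431 = 4.9 m s⁻¹

4.9 m s⁻¹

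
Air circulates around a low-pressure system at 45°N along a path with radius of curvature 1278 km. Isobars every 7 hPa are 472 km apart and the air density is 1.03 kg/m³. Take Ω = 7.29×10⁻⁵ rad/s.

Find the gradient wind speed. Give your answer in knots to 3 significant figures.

Coriolis parameter at 45°N:
f = 2Ω sin φ = 2 × 7.29×10⁻⁵ × sin 45° = 1.03×10⁻⁴ s⁻¹
Pressure gradient: |∂P/∂n| = 700 Pa / 472000 m = 1.48×10⁻³ Pa/m
Geostrophic speed: V_g = |∂P/∂n|/(fρ) = 1.48×10⁻³/(1.03×10⁻⁴ × 1.03) = 14.0 m/s
Around a low, centrifugal force acts outward with Coriolis, so pressure-gradient force balances both:
(1/ρ)|∂P/∂n| = fV + V²/R  →  V² + fR·V − fR·V_g = 0
With fR = 1.03×10⁻⁴ × 1278×10³ m = 132 m/s:
V = [−fR + √((fR)² + 4 fR V_g)]/2 = [−132 + √(132² + 4×132×14)]/2 = 12.7 m/s
Subgeostrophic (V < V_g = 14 m/s), as expected around a low.
Converting: 12.7 m/s × 1.944 = 24.8 knots

24.8 knots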